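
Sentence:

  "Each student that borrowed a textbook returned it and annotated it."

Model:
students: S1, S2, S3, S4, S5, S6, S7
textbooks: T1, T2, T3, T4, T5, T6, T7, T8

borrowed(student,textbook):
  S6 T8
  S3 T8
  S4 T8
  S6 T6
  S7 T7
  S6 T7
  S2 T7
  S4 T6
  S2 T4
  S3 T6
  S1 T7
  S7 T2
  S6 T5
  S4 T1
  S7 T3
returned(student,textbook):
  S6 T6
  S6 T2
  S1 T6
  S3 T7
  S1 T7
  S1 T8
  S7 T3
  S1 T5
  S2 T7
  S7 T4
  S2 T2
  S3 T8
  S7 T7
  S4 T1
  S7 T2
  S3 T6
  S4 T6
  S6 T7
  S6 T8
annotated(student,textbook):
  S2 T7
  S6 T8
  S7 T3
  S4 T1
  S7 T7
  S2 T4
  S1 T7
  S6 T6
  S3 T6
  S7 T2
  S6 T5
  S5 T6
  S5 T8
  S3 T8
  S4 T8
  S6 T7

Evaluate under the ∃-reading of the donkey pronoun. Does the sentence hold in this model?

"it" takes "a textbook" as antecedent — a donkey pronoun bound across the clause boundary.
Weak reading: every student s with some borrowed-textbook has at least one borrowed-textbook t such that returned(s,t) ∧ annotated(s,t).
Per student: S1:✓  S2:✓  S3:✓  S4:✓  S6:✓  S7:✓
Every student in the restrictor has a witness.

True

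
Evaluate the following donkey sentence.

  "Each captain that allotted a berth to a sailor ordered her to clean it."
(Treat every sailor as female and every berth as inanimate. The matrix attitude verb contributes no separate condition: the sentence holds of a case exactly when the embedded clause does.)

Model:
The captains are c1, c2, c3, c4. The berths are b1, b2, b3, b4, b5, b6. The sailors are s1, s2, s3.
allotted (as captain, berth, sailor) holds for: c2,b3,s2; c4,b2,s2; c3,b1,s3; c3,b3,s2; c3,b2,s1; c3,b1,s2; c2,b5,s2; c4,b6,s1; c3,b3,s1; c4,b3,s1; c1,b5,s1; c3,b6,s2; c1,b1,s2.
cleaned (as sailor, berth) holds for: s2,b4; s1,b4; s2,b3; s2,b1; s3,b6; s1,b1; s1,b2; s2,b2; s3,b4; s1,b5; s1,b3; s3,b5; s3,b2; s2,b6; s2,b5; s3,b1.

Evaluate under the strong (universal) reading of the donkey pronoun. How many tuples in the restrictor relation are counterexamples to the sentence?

"her" takes "a sailor" as antecedent and "it" takes "a berth"; both are donkey pronouns co-varying with the restrictor.
Strong reading: for every (c,b,s) with allotted(c,b,s), cleaned(s,b).
Restrictor triples: (c1,b1,s2)→cleaned(s2,b1) ✓  (c1,b5,s1)→cleaned(s1,b5) ✓  (c2,b3,s2)→cleaned(s2,b3) ✓  (c2,b5,s2)→cleaned(s2,b5) ✓  (c3,b1,s2)→cleaned(s2,b1) ✓  (c3,b1,s3)→cleaned(s3,b1) ✓  (c3,b2,s1)→cleaned(s1,b2) ✓  (c3,b3,s1)→cleaned(s1,b3) ✓  (c3,b3,s2)→cleaned(s2,b3) ✓  (c3,b6,s2)→cleaned(s2,b6) ✓  (c4,b2,s2)→cleaned(s2,b2) ✓  (c4,b3,s1)→cleaned(s1,b3) ✓  (c4,b6,s1)→cleaned(s1,b6) ✗
Counterexamples (restrictor triples failing the scope): 1.

1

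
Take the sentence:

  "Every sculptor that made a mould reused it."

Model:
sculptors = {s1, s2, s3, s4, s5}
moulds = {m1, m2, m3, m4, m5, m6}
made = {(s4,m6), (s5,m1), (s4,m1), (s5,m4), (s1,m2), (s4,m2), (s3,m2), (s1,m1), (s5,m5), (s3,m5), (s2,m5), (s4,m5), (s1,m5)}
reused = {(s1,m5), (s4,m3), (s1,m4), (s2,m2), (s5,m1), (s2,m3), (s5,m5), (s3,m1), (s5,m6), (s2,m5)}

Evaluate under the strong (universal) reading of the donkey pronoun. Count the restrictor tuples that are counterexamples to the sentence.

9

"it" takes "a mould" as antecedent — a donkey pronoun bound across the clause boundary.
Strong reading: for every (s,m) with made(s,m), reused(s,m).
Restrictor pairs: (s1,m1) ✗  (s1,m2) ✗  (s1,m5) ✓  (s2,m5) ✓  (s3,m2) ✗  (s3,m5) ✗  (s4,m1) ✗  (s4,m2) ✗  (s4,m5) ✗  (s4,m6) ✗  (s5,m1) ✓  (s5,m4) ✗  (s5,m5) ✓
Counterexamples (restrictor pairs failing the scope): 9.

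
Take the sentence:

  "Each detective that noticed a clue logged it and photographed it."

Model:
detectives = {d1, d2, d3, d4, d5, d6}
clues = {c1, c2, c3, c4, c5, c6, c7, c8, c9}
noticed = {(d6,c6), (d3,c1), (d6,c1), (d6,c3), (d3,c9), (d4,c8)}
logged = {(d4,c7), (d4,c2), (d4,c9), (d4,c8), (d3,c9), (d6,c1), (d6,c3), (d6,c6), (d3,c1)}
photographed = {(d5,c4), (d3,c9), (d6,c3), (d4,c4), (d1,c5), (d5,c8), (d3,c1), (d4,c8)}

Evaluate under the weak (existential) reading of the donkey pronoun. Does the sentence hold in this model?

True

"it" takes "a clue" as antecedent — a donkey pronoun bound across the clause boundary.
Weak reading: every detective d with some noticed-clue has at least one noticed-clue c such that logged(d,c) ∧ photographed(d,c).
Per detective: d3:✓  d4:✓  d6:✓
Every detective in the restrictor has a witness.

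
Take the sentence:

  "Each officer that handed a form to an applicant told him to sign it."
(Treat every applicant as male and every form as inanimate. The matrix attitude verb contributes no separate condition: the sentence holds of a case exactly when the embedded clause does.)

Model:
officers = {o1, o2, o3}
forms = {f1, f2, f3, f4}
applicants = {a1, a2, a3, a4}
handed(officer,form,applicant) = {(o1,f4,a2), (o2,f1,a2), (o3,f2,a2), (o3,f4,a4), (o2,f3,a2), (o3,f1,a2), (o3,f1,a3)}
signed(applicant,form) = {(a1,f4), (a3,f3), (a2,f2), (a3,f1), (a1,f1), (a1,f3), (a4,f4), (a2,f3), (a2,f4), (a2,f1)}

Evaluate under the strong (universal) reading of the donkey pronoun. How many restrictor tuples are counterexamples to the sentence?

"him" takes "an applicant" as antecedent and "it" takes "a form"; both are donkey pronouns co-varying with the restrictor.
Strong reading: for every (o,f,a) with handed(o,f,a), signed(a,f).
Restrictor triples: (o1,f4,a2)→signed(a2,f4) ✓  (o2,f1,a2)→signed(a2,f1) ✓  (o2,f3,a2)→signed(a2,f3) ✓  (o3,f1,a2)→signed(a2,f1) ✓  (o3,f1,a3)→signed(a3,f1) ✓  (o3,f2,a2)→signed(a2,f2) ✓  (o3,f4,a4)→signed(a4,f4) ✓
Counterexamples (restrictor triples failing the scope): 0.

0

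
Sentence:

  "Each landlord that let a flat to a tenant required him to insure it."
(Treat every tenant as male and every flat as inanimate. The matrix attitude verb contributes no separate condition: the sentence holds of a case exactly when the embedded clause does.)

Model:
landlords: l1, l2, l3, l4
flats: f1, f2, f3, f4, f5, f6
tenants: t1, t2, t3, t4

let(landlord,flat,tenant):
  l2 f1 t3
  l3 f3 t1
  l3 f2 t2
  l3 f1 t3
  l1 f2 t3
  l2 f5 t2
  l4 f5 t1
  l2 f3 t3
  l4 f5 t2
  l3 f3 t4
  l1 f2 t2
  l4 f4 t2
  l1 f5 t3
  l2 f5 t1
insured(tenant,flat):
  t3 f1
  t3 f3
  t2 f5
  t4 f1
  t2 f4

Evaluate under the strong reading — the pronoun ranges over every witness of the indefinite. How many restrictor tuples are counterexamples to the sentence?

"him" takes "a tenant" as antecedent and "it" takes "a flat"; both are donkey pronouns co-varying with the restrictor.
Strong reading: for every (l,f,t) with let(l,f,t), insured(t,f).
Restrictor triples: (l1,f2,t2)→insured(t2,f2) ✗  (l1,f2,t3)→insured(t3,f2) ✗  (l1,f5,t3)→insured(t3,f5) ✗  (l2,f1,t3)→insured(t3,f1) ✓  (l2,f3,t3)→insured(t3,f3) ✓  (l2,f5,t1)→insured(t1,f5) ✗  (l2,f5,t2)→insured(t2,f5) ✓  (l3,f1,t3)→insured(t3,f1) ✓  (l3,f2,t2)→insured(t2,f2) ✗  (l3,f3,t1)→insured(t1,f3) ✗  (l3,f3,t4)→insured(t4,f3) ✗  (l4,f4,t2)→insured(t2,f4) ✓  (l4,f5,t1)→insured(t1,f5) ✗  (l4,f5,t2)→insured(t2,f5) ✓
Counterexamples (restrictor triples failing the scope): 8.

8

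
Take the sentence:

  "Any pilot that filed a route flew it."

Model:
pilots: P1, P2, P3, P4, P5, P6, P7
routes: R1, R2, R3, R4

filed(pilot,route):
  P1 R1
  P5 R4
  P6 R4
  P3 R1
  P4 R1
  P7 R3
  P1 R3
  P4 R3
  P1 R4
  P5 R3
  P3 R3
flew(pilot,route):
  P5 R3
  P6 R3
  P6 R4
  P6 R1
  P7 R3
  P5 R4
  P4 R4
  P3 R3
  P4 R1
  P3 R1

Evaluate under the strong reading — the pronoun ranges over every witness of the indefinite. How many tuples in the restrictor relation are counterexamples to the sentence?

"it" takes "a route" as antecedent — a donkey pronoun bound across the clause boundary.
Strong reading: for every (p,r) with filed(p,r), flew(p,r).
Restrictor pairs: (P1,R1) ✗  (P1,R3) ✗  (P1,R4) ✗  (P3,R1) ✓  (P3,R3) ✓  (P4,R1) ✓  (P4,R3) ✗  (P5,R3) ✓  (P5,R4) ✓  (P6,R4) ✓  (P7,R3) ✓
Counterexamples (restrictor pairs failing the scope): 4.

4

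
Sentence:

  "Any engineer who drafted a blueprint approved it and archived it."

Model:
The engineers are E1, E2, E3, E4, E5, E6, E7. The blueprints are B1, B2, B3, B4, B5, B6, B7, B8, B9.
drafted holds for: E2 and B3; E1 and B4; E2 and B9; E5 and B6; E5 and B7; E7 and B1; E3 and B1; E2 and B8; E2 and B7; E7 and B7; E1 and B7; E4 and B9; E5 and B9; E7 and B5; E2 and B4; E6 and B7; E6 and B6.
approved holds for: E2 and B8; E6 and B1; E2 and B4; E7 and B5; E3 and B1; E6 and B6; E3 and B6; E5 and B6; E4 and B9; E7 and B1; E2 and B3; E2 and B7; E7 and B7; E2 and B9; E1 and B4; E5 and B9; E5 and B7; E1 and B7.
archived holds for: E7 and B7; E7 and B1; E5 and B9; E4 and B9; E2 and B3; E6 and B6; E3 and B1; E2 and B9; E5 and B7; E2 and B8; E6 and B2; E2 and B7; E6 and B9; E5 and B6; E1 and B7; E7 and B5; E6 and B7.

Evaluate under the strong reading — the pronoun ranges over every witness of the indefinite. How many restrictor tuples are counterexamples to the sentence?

3

"it" takes "a blueprint" as antecedent — a donkey pronoun bound across the clause boundary.
Strong reading: for every (e,b) with drafted(e,b), approved(e,b) ∧ archived(e,b).
Restrictor pairs: (E1,B4) ✗  (E1,B7) ✓  (E2,B3) ✓  (E2,B4) ✗  (E2,B7) ✓  (E2,B8) ✓  (E2,B9) ✓  (E3,B1) ✓  (E4,B9) ✓  (E5,B6) ✓  (E5,B7) ✓  (E5,B9) ✓  (E6,B6) ✓  (E6,B7) ✗  (E7,B1) ✓  (E7,B5) ✓  (E7,B7) ✓
Counterexamples (restrictor pairs failing the scope): 3.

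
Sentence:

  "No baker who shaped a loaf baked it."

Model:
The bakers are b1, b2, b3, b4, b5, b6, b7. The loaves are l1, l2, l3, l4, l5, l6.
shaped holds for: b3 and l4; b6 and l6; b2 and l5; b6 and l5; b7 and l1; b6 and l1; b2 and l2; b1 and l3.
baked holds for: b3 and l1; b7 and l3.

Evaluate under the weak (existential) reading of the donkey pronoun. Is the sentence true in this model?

True

"it" takes "a loaf" as antecedent — a donkey pronoun bound across the clause boundary.
Truth condition: for no (b,l) with shaped(b,l) does baked(b,l) hold.
Restrictor pairs — does the scope hold? (b1,l3):fails  (b2,l2):fails  (b2,l5):fails  (b3,l4):fails  (b6,l1):fails  (b6,l5):fails  (b6,l6):fails  (b7,l1):fails
Scope holds for no restrictor pair, so the sentence is true.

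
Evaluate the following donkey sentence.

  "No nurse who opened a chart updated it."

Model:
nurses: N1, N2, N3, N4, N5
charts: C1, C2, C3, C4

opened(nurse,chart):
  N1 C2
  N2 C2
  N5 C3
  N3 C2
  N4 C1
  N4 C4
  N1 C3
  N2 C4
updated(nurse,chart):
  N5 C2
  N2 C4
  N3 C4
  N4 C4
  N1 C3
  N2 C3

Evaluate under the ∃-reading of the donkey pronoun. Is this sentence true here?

False

"it" takes "a chart" as antecedent — a donkey pronoun bound across the clause boundary.
Truth condition: for no (n,c) with opened(n,c) does updated(n,c) hold.
Restrictor pairs — does the scope hold? (N1,C2):fails  (N1,C3):holds  (N2,C2):fails  (N2,C4):holds  (N3,C2):fails  (N4,C1):fails  (N4,C4):holds  (N5,C3):fails
Scope holds for 3 pair(s), so the sentence is false.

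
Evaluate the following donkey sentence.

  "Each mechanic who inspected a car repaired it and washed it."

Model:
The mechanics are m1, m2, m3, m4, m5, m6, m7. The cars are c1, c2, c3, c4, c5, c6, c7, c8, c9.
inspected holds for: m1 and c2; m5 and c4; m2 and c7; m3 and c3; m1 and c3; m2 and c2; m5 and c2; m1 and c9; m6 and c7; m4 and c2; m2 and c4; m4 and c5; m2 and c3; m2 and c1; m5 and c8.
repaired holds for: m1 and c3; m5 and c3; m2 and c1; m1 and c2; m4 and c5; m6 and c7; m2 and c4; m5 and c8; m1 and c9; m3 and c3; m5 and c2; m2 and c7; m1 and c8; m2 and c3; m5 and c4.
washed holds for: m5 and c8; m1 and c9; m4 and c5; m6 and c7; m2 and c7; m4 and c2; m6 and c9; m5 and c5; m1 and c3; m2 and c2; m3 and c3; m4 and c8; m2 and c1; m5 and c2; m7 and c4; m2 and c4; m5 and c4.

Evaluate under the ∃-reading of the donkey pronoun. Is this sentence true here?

"it" takes "a car" as antecedent — a donkey pronoun bound across the clause boundary.
Weak reading: every mechanic m with some inspected-car has at least one inspected-car c such that repaired(m,c) ∧ washed(m,c).
Per mechanic: m1:✓  m2:✓  m3:✓  m4:✓  m5:✓  m6:✓
Every mechanic in the restrictor has a witness.

True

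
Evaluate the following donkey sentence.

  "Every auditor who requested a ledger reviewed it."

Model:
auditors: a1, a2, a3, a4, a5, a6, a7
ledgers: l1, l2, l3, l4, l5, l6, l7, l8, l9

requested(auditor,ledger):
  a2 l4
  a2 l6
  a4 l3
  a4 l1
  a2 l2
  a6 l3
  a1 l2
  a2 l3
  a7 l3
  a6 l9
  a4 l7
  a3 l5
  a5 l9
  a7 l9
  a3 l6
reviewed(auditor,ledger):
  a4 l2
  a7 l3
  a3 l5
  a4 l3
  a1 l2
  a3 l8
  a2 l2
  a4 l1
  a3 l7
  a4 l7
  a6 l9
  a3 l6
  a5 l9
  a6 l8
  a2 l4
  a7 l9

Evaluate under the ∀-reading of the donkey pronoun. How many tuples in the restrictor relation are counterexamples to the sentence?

3

"it" takes "a ledger" as antecedent — a donkey pronoun bound across the clause boundary.
Strong reading: for every (a,l) with requested(a,l), reviewed(a,l).
Restrictor pairs: (a1,l2) ✓  (a2,l2) ✓  (a2,l3) ✗  (a2,l4) ✓  (a2,l6) ✗  (a3,l5) ✓  (a3,l6) ✓  (a4,l1) ✓  (a4,l3) ✓  (a4,l7) ✓  (a5,l9) ✓  (a6,l3) ✗  (a6,l9) ✓  (a7,l3) ✓  (a7,l9) ✓
Counterexamples (restrictor pairs failing the scope): 3.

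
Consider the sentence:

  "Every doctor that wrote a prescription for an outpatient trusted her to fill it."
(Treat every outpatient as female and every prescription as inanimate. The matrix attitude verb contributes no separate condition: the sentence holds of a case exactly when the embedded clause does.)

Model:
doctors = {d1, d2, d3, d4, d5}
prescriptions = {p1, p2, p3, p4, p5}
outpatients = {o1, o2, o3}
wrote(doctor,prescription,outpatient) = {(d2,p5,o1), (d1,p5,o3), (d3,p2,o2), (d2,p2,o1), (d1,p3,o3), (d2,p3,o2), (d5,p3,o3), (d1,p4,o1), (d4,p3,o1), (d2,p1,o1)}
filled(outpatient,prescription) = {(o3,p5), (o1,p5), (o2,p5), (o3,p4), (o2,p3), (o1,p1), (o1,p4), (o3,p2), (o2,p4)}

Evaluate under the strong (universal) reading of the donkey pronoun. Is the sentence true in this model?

False

"her" takes "an outpatient" as antecedent and "it" takes "a prescription"; both are donkey pronouns co-varying with the restrictor.
Strong reading: for every (d,p,o) with wrote(d,p,o), filled(o,p).
Restrictor triples: (d1,p3,o3)→filled(o3,p3) ✗  (d1,p4,o1)→filled(o1,p4) ✓  (d1,p5,o3)→filled(o3,p5) ✓  (d2,p1,o1)→filled(o1,p1) ✓  (d2,p2,o1)→filled(o1,p2) ✗  (d2,p3,o2)→filled(o2,p3) ✓  (d2,p5,o1)→filled(o1,p5) ✓  (d3,p2,o2)→filled(o2,p2) ✗  (d4,p3,o1)→filled(o1,p3) ✗  (d5,p3,o3)→filled(o3,p3) ✗
Counterexample: (d1,p3,o3) — filled(o3,p3) does not hold.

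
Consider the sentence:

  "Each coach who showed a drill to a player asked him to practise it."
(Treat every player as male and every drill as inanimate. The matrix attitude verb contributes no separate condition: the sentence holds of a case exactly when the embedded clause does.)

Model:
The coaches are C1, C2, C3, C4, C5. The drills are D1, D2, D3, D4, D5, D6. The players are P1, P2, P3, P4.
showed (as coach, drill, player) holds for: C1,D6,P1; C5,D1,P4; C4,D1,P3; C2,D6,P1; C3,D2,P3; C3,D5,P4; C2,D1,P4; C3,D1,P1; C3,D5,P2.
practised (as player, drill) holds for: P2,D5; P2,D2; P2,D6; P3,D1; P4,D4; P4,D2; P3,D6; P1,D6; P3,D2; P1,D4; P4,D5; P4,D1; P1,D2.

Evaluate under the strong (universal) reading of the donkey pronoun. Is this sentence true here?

False

"him" takes "a player" as antecedent and "it" takes "a drill"; both are donkey pronouns co-varying with the restrictor.
Strong reading: for every (c,d,p) with showed(c,d,p), practised(p,d).
Restrictor triples: (C1,D6,P1)→practised(P1,D6) ✓  (C2,D1,P4)→practised(P4,D1) ✓  (C2,D6,P1)→practised(P1,D6) ✓  (C3,D1,P1)→practised(P1,D1) ✗  (C3,D2,P3)→practised(P3,D2) ✓  (C3,D5,P2)→practised(P2,D5) ✓  (C3,D5,P4)→practised(P4,D5) ✓  (C4,D1,P3)→practised(P3,D1) ✓  (C5,D1,P4)→practised(P4,D1) ✓
Counterexample: (C3,D1,P1) — practised(P1,D1) does not hold.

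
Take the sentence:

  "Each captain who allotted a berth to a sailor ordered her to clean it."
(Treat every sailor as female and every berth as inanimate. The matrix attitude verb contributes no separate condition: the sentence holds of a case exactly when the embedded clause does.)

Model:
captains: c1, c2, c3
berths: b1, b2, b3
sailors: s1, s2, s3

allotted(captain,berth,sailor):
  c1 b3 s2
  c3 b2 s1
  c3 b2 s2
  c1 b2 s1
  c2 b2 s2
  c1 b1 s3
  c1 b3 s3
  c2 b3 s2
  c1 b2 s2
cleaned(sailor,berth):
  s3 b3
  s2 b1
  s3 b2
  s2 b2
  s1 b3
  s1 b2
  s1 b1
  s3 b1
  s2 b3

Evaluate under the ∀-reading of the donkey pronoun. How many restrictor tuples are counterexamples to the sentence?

"her" takes "a sailor" as antecedent and "it" takes "a berth"; both are donkey pronouns co-varying with the restrictor.
Strong reading: for every (c,b,s) with allotted(c,b,s), cleaned(s,b).
Restrictor triples: (c1,b1,s3)→cleaned(s3,b1) ✓  (c1,b2,s1)→cleaned(s1,b2) ✓  (c1,b2,s2)→cleaned(s2,b2) ✓  (c1,b3,s2)→cleaned(s2,b3) ✓  (c1,b3,s3)→cleaned(s3,b3) ✓  (c2,b2,s2)→cleaned(s2,b2) ✓  (c2,b3,s2)→cleaned(s2,b3) ✓  (c3,b2,s1)→cleaned(s1,b2) ✓  (c3,b2,s2)→cleaned(s2,b2) ✓
Counterexamples (restrictor triples failing the scope): 0.

0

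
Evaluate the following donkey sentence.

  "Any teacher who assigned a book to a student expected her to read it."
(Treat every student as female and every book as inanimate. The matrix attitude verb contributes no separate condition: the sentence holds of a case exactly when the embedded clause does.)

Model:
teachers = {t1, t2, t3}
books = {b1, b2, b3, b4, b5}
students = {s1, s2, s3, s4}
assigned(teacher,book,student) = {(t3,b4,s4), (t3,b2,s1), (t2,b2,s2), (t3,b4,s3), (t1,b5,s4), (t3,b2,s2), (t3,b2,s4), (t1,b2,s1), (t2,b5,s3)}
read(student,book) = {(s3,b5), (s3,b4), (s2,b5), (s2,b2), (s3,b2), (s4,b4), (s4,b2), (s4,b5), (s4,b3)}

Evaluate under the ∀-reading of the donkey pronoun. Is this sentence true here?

"her" takes "a student" as antecedent and "it" takes "a book"; both are donkey pronouns co-varying with the restrictor.
Strong reading: for every (t,b,s) with assigned(t,b,s), read(s,b).
Restrictor triples: (t1,b2,s1)→read(s1,b2) ✗  (t1,b5,s4)→read(s4,b5) ✓  (t2,b2,s2)→read(s2,b2) ✓  (t2,b5,s3)→read(s3,b5) ✓  (t3,b2,s1)→read(s1,b2) ✗  (t3,b2,s2)→read(s2,b2) ✓  (t3,b2,s4)→read(s4,b2) ✓  (t3,b4,s3)→read(s3,b4) ✓  (t3,b4,s4)→read(s4,b4) ✓
Counterexample: (t1,b2,s1) — read(s1,b2) does not hold.

False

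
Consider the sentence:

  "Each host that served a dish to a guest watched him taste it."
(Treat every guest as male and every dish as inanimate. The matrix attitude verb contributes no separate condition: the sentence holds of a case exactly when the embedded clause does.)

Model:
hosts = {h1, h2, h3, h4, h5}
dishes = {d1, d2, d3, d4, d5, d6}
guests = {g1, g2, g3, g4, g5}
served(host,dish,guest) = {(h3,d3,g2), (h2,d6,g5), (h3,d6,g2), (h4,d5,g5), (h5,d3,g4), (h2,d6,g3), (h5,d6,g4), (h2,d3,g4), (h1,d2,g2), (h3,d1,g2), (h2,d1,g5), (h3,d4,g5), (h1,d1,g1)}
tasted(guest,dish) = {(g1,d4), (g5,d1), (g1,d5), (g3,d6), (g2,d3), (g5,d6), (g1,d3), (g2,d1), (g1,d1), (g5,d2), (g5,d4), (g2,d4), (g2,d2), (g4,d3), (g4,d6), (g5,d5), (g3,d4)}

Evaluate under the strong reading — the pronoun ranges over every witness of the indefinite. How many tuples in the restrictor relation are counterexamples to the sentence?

"him" takes "a guest" as antecedent and "it" takes "a dish"; both are donkey pronouns co-varying with the restrictor.
Strong reading: for every (h,d,g) with served(h,d,g), tasted(g,d).
Restrictor triples: (h1,d1,g1)→tasted(g1,d1) ✓  (h1,d2,g2)→tasted(g2,d2) ✓  (h2,d1,g5)→tasted(g5,d1) ✓  (h2,d3,g4)→tasted(g4,d3) ✓  (h2,d6,g3)→tasted(g3,d6) ✓  (h2,d6,g5)→tasted(g5,d6) ✓  (h3,d1,g2)→tasted(g2,d1) ✓  (h3,d3,g2)→tasted(g2,d3) ✓  (h3,d4,g5)→tasted(g5,d4) ✓  (h3,d6,g2)→tasted(g2,d6) ✗  (h4,d5,g5)→tasted(g5,d5) ✓  (h5,d3,g4)→tasted(g4,d3) ✓  (h5,d6,g4)→tasted(g4,d6) ✓
Counterexamples (restrictor triples failing the scope): 1.

1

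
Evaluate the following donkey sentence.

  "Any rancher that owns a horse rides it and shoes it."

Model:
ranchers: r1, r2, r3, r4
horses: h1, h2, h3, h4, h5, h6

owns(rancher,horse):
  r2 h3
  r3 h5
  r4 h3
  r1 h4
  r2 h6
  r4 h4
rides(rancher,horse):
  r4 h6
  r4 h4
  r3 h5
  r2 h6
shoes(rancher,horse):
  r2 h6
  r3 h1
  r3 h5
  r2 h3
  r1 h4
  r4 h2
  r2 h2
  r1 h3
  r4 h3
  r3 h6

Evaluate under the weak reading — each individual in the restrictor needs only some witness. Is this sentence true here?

False

"it" takes "a horse" as antecedent — a donkey pronoun bound across the clause boundary.
Weak reading: every rancher r with some owns-horse has at least one owns-horse h such that rides(r,h) ∧ shoes(r,h).
Per rancher: r1:✗  r2:✓  r3:✓  r4:✗
r1 has no witness among its owns-horses.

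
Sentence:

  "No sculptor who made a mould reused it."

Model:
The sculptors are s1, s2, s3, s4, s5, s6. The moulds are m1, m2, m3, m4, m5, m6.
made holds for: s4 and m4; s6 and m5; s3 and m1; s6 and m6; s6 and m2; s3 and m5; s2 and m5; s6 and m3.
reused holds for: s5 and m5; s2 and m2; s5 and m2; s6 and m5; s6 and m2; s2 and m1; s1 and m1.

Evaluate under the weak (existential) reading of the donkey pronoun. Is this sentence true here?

False

"it" takes "a mould" as antecedent — a donkey pronoun bound across the clause boundary.
Truth condition: for no (s,m) with made(s,m) does reused(s,m) hold.
Restrictor pairs — does the scope hold? (s2,m5):fails  (s3,m1):fails  (s3,m5):fails  (s4,m4):fails  (s6,m2):holds  (s6,m3):fails  (s6,m5):holds  (s6,m6):fails
Scope holds for 2 pair(s), so the sentence is false.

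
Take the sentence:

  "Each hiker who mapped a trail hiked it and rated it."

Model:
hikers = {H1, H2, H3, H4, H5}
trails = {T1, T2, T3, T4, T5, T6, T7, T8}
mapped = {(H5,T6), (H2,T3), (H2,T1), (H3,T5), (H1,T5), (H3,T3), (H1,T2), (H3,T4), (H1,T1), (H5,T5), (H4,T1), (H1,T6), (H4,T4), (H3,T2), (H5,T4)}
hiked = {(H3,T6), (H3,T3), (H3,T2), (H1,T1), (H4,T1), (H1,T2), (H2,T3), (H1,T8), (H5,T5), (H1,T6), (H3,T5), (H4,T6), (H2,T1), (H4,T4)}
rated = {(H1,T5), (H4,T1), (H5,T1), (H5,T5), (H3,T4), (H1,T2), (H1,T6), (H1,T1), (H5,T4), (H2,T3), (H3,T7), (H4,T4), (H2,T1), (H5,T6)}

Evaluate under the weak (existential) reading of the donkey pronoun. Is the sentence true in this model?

False

"it" takes "a trail" as antecedent — a donkey pronoun bound across the clause boundary.
Weak reading: every hiker h with some mapped-trail has at least one mapped-trail t such that hiked(h,t) ∧ rated(h,t).
Per hiker: H1:✓  H2:✓  H3:✗  H4:✓  H5:✓
H3 has no witness among its mapped-trails.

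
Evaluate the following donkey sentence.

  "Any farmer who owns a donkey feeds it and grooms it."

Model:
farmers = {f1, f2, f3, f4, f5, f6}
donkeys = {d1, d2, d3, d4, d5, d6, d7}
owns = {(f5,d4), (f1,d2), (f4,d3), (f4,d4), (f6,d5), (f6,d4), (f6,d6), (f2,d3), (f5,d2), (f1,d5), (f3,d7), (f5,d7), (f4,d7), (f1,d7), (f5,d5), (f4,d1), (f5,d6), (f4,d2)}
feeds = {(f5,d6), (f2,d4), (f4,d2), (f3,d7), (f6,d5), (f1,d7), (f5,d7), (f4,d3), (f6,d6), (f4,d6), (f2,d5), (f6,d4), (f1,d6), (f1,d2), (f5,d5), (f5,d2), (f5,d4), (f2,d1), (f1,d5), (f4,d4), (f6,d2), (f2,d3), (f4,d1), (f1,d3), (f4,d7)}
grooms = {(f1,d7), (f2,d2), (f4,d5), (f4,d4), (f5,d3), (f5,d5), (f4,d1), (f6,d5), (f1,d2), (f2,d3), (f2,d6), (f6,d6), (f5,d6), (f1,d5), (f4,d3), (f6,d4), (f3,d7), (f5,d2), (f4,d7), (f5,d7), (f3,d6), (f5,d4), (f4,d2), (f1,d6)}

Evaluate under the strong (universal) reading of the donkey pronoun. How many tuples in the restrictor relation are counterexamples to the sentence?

"it" takes "a donkey" as antecedent — a donkey pronoun bound across the clause boundary.
Strong reading: for every (f,d) with owns(f,d), feeds(f,d) ∧ grooms(f,d).
Restrictor pairs: (f1,d2) ✓  (f1,d5) ✓  (f1,d7) ✓  (f2,d3) ✓  (f3,d7) ✓  (f4,d1) ✓  (f4,d2) ✓  (f4,d3) ✓  (f4,d4) ✓  (f4,d7) ✓  (f5,d2) ✓  (f5,d4) ✓  (f5,d5) ✓  (f5,d6) ✓  (f5,d7) ✓  (f6,d4) ✓  (f6,d5) ✓  (f6,d6) ✓
Counterexamples (restrictor pairs failing the scope): 0.

0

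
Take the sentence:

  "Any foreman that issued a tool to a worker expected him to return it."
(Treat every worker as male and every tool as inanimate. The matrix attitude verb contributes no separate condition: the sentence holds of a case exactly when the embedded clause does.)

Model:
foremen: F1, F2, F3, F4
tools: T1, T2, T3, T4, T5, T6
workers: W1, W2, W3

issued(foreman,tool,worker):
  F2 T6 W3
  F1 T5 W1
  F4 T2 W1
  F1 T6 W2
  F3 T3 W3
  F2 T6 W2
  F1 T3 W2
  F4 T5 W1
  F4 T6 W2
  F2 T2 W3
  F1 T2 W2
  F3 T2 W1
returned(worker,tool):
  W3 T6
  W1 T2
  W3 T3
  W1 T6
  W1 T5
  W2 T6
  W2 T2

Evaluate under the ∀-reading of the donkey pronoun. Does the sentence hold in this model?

"him" takes "a worker" as antecedent and "it" takes "a tool"; both are donkey pronouns co-varying with the restrictor.
Strong reading: for every (f,t,w) with issued(f,t,w), returned(w,t).
Restrictor triples: (F1,T2,W2)→returned(W2,T2) ✓  (F1,T3,W2)→returned(W2,T3) ✗  (F1,T5,W1)→returned(W1,T5) ✓  (F1,T6,W2)→returned(W2,T6) ✓  (F2,T2,W3)→returned(W3,T2) ✗  (F2,T6,W2)→returned(W2,T6) ✓  (F2,T6,W3)→returned(W3,T6) ✓  (F3,T2,W1)→returned(W1,T2) ✓  (F3,T3,W3)→returned(W3,T3) ✓  (F4,T2,W1)→returned(W1,T2) ✓  (F4,T5,W1)→returned(W1,T5) ✓  (F4,T6,W2)→returned(W2,T6) ✓
Counterexample: (F1,T3,W2) — returned(W2,T3) does not hold.

False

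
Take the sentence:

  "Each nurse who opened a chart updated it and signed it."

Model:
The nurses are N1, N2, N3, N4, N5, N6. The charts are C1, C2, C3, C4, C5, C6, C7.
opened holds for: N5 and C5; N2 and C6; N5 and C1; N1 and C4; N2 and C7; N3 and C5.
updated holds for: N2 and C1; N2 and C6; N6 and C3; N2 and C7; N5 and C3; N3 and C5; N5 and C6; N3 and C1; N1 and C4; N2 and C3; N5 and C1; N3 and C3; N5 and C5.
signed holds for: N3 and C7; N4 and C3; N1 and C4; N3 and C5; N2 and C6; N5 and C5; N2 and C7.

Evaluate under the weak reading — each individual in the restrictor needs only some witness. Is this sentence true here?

True

"it" takes "a chart" as antecedent — a donkey pronoun bound across the clause boundary.
Weak reading: every nurse n with some opened-chart has at least one opened-chart c such that updated(n,c) ∧ signed(n,c).
Per nurse: N1:✓  N2:✓  N3:✓  N5:✓
Every nurse in the restrictor has a witness.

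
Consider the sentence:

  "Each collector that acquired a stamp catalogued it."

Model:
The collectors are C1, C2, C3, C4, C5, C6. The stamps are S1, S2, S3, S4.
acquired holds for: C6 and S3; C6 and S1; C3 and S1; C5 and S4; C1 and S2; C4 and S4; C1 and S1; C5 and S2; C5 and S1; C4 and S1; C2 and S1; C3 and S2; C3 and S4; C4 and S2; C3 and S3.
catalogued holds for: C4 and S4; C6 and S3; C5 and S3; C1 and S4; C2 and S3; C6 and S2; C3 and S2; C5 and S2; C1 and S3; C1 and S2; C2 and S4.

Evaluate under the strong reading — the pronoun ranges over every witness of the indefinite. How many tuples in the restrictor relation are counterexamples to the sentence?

10

"it" takes "a stamp" as antecedent — a donkey pronoun bound across the clause boundary.
Strong reading: for every (c,s) with acquired(c,s), catalogued(c,s).
Restrictor pairs: (C1,S1) ✗  (C1,S2) ✓  (C2,S1) ✗  (C3,S1) ✗  (C3,S2) ✓  (C3,S3) ✗  (C3,S4) ✗  (C4,S1) ✗  (C4,S2) ✗  (C4,S4) ✓  (C5,S1) ✗  (C5,S2) ✓  (C5,S4) ✗  (C6,S1) ✗  (C6,S3) ✓
Counterexamples (restrictor pairs failing the scope): 10.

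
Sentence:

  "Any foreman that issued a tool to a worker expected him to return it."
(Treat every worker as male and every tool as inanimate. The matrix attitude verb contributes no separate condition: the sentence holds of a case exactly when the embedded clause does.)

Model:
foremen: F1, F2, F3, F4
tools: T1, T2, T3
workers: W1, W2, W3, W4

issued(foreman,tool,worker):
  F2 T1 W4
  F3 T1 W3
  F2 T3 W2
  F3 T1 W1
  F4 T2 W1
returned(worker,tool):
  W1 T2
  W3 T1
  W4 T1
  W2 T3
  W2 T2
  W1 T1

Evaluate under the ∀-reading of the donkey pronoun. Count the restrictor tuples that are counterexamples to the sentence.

0

"him" takes "a worker" as antecedent and "it" takes "a tool"; both are donkey pronouns co-varying with the restrictor.
Strong reading: for every (f,t,w) with issued(f,t,w), returned(w,t).
Restrictor triples: (F2,T1,W4)→returned(W4,T1) ✓  (F2,T3,W2)→returned(W2,T3) ✓  (F3,T1,W1)→returned(W1,T1) ✓  (F3,T1,W3)→returned(W3,T1) ✓  (F4,T2,W1)→returned(W1,T2) ✓
Counterexamples (restrictor triples failing the scope): 0.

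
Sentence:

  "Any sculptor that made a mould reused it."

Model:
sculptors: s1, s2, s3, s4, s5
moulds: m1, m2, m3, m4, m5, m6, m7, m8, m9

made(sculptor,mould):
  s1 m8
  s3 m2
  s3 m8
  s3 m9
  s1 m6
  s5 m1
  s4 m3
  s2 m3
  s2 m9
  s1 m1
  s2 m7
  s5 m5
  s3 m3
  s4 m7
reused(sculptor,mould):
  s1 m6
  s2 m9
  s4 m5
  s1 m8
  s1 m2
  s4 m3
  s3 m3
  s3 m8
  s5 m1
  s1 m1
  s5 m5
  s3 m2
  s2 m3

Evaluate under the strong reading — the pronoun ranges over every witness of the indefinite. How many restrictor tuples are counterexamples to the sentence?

"it" takes "a mould" as antecedent — a donkey pronoun bound across the clause boundary.
Strong reading: for every (s,m) with made(s,m), reused(s,m).
Restrictor pairs: (s1,m1) ✓  (s1,m6) ✓  (s1,m8) ✓  (s2,m3) ✓  (s2,m7) ✗  (s2,m9) ✓  (s3,m2) ✓  (s3,m3) ✓  (s3,m8) ✓  (s3,m9) ✗  (s4,m3) ✓  (s4,m7) ✗  (s5,m1) ✓  (s5,m5) ✓
Counterexamples (restrictor pairs failing the scope): 3.

3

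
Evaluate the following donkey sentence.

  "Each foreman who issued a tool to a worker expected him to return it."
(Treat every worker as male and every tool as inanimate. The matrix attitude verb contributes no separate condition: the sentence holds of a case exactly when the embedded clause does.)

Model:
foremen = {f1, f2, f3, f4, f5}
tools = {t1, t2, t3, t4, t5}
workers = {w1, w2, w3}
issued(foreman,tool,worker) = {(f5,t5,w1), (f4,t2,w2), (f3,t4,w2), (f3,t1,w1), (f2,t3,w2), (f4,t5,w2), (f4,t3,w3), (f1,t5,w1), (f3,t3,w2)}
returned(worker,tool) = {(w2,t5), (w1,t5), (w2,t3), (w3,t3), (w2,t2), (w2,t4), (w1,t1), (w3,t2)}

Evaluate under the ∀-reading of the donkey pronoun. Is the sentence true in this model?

True

"him" takes "a worker" as antecedent and "it" takes "a tool"; both are donkey pronouns co-varying with the restrictor.
Strong reading: for every (f,t,w) with issued(f,t,w), returned(w,t).
Restrictor triples: (f1,t5,w1)→returned(w1,t5) ✓  (f2,t3,w2)→returned(w2,t3) ✓  (f3,t1,w1)→returned(w1,t1) ✓  (f3,t3,w2)→returned(w2,t3) ✓  (f3,t4,w2)→returned(w2,t4) ✓  (f4,t2,w2)→returned(w2,t2) ✓  (f4,t3,w3)→returned(w3,t3) ✓  (f4,t5,w2)→returned(w2,t5) ✓  (f5,t5,w1)→returned(w1,t5) ✓
Every restrictor triple satisfies the scope.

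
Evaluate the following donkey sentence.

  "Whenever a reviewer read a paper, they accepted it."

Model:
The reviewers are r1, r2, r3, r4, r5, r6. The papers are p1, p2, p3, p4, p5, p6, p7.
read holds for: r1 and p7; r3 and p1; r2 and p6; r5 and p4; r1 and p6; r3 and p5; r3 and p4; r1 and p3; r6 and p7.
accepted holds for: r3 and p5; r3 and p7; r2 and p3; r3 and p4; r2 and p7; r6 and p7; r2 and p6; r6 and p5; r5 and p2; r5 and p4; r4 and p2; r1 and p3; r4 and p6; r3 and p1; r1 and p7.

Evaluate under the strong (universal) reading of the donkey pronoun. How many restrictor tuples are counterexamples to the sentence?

1

"it" takes "a paper" as antecedent — a donkey pronoun bound across the clause boundary.
Strong reading: for every (r,p) with read(r,p), accepted(r,p).
Restrictor pairs: (r1,p3) ✓  (r1,p6) ✗  (r1,p7) ✓  (r2,p6) ✓  (r3,p1) ✓  (r3,p4) ✓  (r3,p5) ✓  (r5,p4) ✓  (r6,p7) ✓
Counterexamples (restrictor pairs failing the scope): 1.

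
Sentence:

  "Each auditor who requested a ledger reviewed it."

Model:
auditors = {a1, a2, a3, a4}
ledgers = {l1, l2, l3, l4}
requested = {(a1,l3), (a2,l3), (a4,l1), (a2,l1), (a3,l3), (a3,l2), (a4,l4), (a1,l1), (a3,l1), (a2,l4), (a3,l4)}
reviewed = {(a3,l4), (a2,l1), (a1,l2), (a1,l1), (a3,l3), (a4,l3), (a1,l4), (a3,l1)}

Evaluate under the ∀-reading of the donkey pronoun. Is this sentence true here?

"it" takes "a ledger" as antecedent — a donkey pronoun bound across the clause boundary.
Strong reading: for every (a,l) with requested(a,l), reviewed(a,l).
Restrictor pairs: (a1,l1) ✓  (a1,l3) ✗  (a2,l1) ✓  (a2,l3) ✗  (a2,l4) ✗  (a3,l1) ✓  (a3,l2) ✗  (a3,l3) ✓  (a3,l4) ✓  (a4,l1) ✗  (a4,l4) ✗
Counterexample: (a1,l3) is in requested but fails the scope.

False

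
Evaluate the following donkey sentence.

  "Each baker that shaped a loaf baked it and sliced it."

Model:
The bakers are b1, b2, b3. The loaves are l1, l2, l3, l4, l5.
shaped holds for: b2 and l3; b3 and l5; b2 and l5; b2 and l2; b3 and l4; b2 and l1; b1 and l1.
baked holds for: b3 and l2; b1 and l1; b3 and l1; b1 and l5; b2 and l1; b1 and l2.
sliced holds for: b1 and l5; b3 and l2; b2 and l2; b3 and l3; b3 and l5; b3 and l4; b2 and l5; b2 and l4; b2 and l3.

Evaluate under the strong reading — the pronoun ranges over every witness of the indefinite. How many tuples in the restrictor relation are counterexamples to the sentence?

"it" takes "a loaf" as antecedent — a donkey pronoun bound across the clause boundary.
Strong reading: for every (b,l) with shaped(b,l), baked(b,l) ∧ sliced(b,l).
Restrictor pairs: (b1,l1) ✗  (b2,l1) ✗  (b2,l2) ✗  (b2,l3) ✗  (b2,l5) ✗  (b3,l4) ✗  (b3,l5) ✗
Counterexamples (restrictor pairs failing the scope): 7.

7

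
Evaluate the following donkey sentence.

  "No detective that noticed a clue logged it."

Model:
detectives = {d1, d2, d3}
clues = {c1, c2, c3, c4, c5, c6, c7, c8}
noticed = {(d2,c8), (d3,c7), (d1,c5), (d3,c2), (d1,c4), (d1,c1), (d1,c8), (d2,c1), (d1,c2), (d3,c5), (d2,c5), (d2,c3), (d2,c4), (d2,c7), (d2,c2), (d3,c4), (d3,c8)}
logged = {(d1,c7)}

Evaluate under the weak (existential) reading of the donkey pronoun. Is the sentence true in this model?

True

"it" takes "a clue" as antecedent — a donkey pronoun bound across the clause boundary.
Truth condition: for no (d,c) with noticed(d,c) does logged(d,c) hold.
Restrictor pairs — does the scope hold? (d1,c1):fails  (d1,c2):fails  (d1,c4):fails  (d1,c5):fails  (d1,c8):fails  (d2,c1):fails  (d2,c2):fails  (d2,c3):fails  (d2,c4):fails  (d2,c5):fails  (d2,c7):fails  (d2,c8):fails  (d3,c2):fails  (d3,c4):fails  (d3,c5):fails  (d3,c7):fails  (d3,c8):fails
Scope holds for no restrictor pair, so the sentence is true.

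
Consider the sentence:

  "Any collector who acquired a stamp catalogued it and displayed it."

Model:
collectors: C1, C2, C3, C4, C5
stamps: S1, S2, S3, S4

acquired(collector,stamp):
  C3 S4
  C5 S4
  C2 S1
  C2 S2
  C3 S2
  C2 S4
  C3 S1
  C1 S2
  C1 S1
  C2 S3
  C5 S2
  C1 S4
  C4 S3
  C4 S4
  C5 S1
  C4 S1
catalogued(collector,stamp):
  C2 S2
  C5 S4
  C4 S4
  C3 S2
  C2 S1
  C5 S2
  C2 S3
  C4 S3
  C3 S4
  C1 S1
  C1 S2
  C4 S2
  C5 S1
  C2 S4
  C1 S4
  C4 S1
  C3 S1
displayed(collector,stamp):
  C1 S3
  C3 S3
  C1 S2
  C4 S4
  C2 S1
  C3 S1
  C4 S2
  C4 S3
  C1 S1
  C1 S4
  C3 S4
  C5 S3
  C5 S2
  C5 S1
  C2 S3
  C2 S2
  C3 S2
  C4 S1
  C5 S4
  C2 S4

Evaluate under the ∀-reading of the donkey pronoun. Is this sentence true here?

True

"it" takes "a stamp" as antecedent — a donkey pronoun bound across the clause boundary.
Strong reading: for every (c,s) with acquired(c,s), catalogued(c,s) ∧ displayed(c,s).
Restrictor pairs: (C1,S1) ✓  (C1,S2) ✓  (C1,S4) ✓  (C2,S1) ✓  (C2,S2) ✓  (C2,S3) ✓  (C2,S4) ✓  (C3,S1) ✓  (C3,S2) ✓  (C3,S4) ✓  (C4,S1) ✓  (C4,S3) ✓  (C4,S4) ✓  (C5,S1) ✓  (C5,S2) ✓  (C5,S4) ✓
Every restrictor pair satisfies the scope.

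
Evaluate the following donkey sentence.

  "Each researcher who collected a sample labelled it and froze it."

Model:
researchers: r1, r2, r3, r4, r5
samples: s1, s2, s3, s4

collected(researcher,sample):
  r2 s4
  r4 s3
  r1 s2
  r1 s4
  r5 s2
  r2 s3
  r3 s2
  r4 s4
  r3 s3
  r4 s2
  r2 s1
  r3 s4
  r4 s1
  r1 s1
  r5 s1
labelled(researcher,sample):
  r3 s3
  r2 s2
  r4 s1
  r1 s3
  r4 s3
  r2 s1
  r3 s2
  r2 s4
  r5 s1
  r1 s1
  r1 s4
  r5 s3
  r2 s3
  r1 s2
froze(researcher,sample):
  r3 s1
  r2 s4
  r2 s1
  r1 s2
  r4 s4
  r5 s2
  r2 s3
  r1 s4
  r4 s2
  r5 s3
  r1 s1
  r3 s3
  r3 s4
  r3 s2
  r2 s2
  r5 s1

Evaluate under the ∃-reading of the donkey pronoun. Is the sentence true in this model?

"it" takes "a sample" as antecedent — a donkey pronoun bound across the clause boundary.
Weak reading: every researcher r with some collected-sample has at least one collected-sample s such that labelled(r,s) ∧ froze(r,s).
Per researcher: r1:✓  r2:✓  r3:✓  r4:✗  r5:✓
r4 has no witness among its collected-samples.

False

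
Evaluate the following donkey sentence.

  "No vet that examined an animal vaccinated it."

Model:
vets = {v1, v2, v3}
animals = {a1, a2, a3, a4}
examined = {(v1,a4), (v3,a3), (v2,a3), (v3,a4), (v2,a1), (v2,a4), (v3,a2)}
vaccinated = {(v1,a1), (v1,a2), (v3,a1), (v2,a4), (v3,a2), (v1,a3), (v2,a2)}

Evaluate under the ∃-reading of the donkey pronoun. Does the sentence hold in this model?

False

"it" takes "an animal" as antecedent — a donkey pronoun bound across the clause boundary.
Truth condition: for no (v,a) with examined(v,a) does vaccinated(v,a) hold.
Restrictor pairs — does the scope hold? (v1,a4):fails  (v2,a1):fails  (v2,a3):fails  (v2,a4):holds  (v3,a2):holds  (v3,a3):fails  (v3,a4):fails
Scope holds for 2 pair(s), so the sentence is false.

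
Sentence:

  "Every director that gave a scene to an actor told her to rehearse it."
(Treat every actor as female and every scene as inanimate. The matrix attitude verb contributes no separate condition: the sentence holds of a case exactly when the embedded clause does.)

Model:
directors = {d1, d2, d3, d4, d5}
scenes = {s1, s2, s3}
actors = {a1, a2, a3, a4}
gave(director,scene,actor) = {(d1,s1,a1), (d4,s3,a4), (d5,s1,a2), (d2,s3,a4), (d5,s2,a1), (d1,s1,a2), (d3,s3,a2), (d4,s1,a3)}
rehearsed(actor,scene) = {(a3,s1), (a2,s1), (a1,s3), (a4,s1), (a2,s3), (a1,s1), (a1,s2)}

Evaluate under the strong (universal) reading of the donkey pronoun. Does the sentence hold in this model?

False

"her" takes "an actor" as antecedent and "it" takes "a scene"; both are donkey pronouns co-varying with the restrictor.
Strong reading: for every (d,s,a) with gave(d,s,a), rehearsed(a,s).
Restrictor triples: (d1,s1,a1)→rehearsed(a1,s1) ✓  (d1,s1,a2)→rehearsed(a2,s1) ✓  (d2,s3,a4)→rehearsed(a4,s3) ✗  (d3,s3,a2)→rehearsed(a2,s3) ✓  (d4,s1,a3)→rehearsed(a3,s1) ✓  (d4,s3,a4)→rehearsed(a4,s3) ✗  (d5,s1,a2)→rehearsed(a2,s1) ✓  (d5,s2,a1)→rehearsed(a1,s2) ✓
Counterexample: (d2,s3,a4) — rehearsed(a4,s3) does not hold.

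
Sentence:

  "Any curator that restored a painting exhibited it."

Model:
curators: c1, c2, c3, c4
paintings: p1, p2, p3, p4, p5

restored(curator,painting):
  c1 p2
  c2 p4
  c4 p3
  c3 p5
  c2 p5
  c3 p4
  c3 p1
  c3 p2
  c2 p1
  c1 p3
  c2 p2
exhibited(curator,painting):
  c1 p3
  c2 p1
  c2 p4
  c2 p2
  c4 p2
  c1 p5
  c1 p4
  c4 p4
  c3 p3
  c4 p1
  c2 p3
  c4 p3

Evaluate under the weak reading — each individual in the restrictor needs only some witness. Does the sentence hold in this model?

"it" takes "a painting" as antecedent — a donkey pronoun bound across the clause boundary.
Weak reading: every curator c with some restored-painting has at least one restored-painting p such that exhibited(c,p).
Per curator: c1:✓  c2:✓  c3:✗  c4:✓
c3 has no witness among its restored-paintings.

False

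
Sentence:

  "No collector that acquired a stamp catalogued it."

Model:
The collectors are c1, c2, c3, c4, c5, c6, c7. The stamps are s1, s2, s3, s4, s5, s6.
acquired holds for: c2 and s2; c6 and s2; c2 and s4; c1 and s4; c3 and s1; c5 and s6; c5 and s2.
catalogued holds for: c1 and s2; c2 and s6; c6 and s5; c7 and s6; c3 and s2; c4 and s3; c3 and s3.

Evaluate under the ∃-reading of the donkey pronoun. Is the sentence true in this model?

"it" takes "a stamp" as antecedent — a donkey pronoun bound across the clause boundary.
Truth condition: for no (c,s) with acquired(c,s) does catalogued(c,s) hold.
Restrictor pairs — does the scope hold? (c1,s4):fails  (c2,s2):fails  (c2,s4):fails  (c3,s1):fails  (c5,s2):fails  (c5,s6):fails  (c6,s2):fails
Scope holds for no restrictor pair, so the sentence is true.

True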